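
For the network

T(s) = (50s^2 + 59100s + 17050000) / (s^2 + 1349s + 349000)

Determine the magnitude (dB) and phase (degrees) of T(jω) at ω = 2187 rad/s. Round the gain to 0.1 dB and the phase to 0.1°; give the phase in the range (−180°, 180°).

33.7 dB, 3.4°

Substitute s = j2187:
Numerator: 50(j2187)^2 + 59100(j2187) + 17050000 = -222098450 + j129251700
Denominator: (j2187)^2 + 1349(j2187) + 349000 = -4433969 + j2950263
|N| = √(222098450² + 129251700²) ≈ 2.5697e+08, ∠N ≈ 149.80°
|D| = √(4433969² + 2950263²) ≈ 5.3258e+06, ∠D ≈ 146.36°
|T| = 2.5697e+08 / 5.3258e+06 ≈ 48.25
Gain = 20 log₁₀(48.25) ≈ 33.67 dB
∠T = 149.80° − 146.36° = 3.44°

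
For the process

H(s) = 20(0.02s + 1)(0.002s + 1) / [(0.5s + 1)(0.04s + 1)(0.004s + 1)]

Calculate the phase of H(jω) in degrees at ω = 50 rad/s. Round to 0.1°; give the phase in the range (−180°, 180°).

At ω = 50 rad/s:
zero (1 + j50·0.02) = 1 + j1 → |·| ≈ 1.4142, ∠ ≈ 45.00°
zero (1 + j50·0.002) = 1 + j0.1 → |·| ≈ 1.005, ∠ ≈ 5.71°
pole (1 + j50·0.5) = 1 + j25 → |·| ≈ 25.02, ∠ ≈ 87.71°
pole (1 + j50·0.04) = 1 + j2 → |·| ≈ 2.2361, ∠ ≈ 63.43°
pole (1 + j50·0.004) = 1 + j0.2 → |·| ≈ 1.0198, ∠ ≈ 11.31°
∠H = (45.00° + 5.71°) − (87.71° + 63.43° + 11.31°) = -111.74°

-111.7°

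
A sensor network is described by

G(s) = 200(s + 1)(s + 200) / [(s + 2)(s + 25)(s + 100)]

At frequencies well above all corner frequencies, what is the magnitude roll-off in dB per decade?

Each pole contributes −20 dB/decade at high frequency; each zero contributes +20 dB/decade.
Net: 2 zero(s) − 3 pole(s) → -20 dB/decade.

-20 dB/decade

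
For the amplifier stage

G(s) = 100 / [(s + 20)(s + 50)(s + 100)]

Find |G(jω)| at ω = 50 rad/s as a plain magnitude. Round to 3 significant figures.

At s = jω = j50:
pole (s+20): 20 + j50 → |·| = √(20²+50²) = √2900 ≈ 53.852, ∠ = arctan(50/20) ≈ 68.20°
pole (s+50): 50 + j50 → |·| = √(50²+50²) = √5000 ≈ 70.711, ∠ = arctan(50/50) ≈ 45.00°
pole (s+100): 100 + j50 → |·| = √(100²+50²) = √12500 ≈ 111.8, ∠ = arctan(50/100) ≈ 26.57°
|G| = 100 / 4.2573e+05 ≈ 0.00023489

0.000235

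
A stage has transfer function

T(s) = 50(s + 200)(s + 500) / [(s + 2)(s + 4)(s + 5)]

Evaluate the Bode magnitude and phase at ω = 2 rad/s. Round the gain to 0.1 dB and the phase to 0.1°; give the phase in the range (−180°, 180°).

At s = jω = j2:
zero (s+200): 200 + j2 → |·| = √(200²+2²) = √40004 ≈ 200.01, ∠ = arctan(2/200) ≈ 0.57°
zero (s+500): 500 + j2 → |·| = √(500²+2²) = √250004 ≈ 500, ∠ = arctan(2/500) ≈ 0.23°
pole (s+2): 2 + j2 → |·| = √(2²+2²) = √8 ≈ 2.8284, ∠ = arctan(2/2) ≈ 45.00°
pole (s+4): 4 + j2 → |·| = √(4²+2²) = √20 ≈ 4.4721, ∠ = arctan(2/4) ≈ 26.57°
pole (s+5): 5 + j2 → |·| = √(5²+2²) = √29 ≈ 5.3852, ∠ = arctan(2/5) ≈ 21.80°
|T| = 50 · 1e+05 / 68.117 ≈ 73403
Gain = 20 log₁₀(73403) ≈ 97.31 dB
∠T = 0.80° − 93.37° = -92.57°

97.3 dB, -92.6°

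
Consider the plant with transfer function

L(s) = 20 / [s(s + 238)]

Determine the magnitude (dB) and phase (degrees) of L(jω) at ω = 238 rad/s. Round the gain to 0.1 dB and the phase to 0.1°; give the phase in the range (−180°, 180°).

At s = jω = j238:
pole (s+238): 238 + j238 → |·| = √(238²+238²) = √113288 ≈ 336.58, ∠ = arctan(238/238) ≈ 45.00°
pole at origin: |s| = 238, ∠ = 90.00° (in denominator)
|L| = 20 / 80106 ≈ 0.00024967
Gain = 20 log₁₀(0.00024967) ≈ -72.05 dB
∠L = 0.00° − 135.00° = -135.00°

-72.1 dB, -135.0°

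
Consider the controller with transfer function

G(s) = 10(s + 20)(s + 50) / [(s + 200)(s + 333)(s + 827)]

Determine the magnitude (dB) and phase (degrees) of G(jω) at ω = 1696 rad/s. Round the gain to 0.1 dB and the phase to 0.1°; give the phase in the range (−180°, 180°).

-45.7 dB, -48.5°

At s = jω = j1696:
zero (s+20): 20 + j1696 → |·| = √(20²+1696²) = √2876816 ≈ 1696.1, ∠ = arctan(1696/20) ≈ 89.32°
zero (s+50): 50 + j1696 → |·| = √(50²+1696²) = √2878916 ≈ 1696.7, ∠ = arctan(1696/50) ≈ 88.31°
pole (s+200): 200 + j1696 → |·| = √(200²+1696²) = √2916416 ≈ 1707.8, ∠ = arctan(1696/200) ≈ 83.27°
pole (s+333): 333 + j1696 → |·| = √(333²+1696²) = √2987305 ≈ 1728.4, ∠ = arctan(1696/333) ≈ 78.89°
pole (s+827): 827 + j1696 → |·| = √(827²+1696²) = √3560345 ≈ 1886.9, ∠ = arctan(1696/827) ≈ 64.01°
|G| = 10 · 2.8778e+06 / 5.5697e+09 ≈ 0.0051669
Gain = 20 log₁₀(0.0051669) ≈ -45.74 dB
∠G = 177.63° − 226.17° = -48.54°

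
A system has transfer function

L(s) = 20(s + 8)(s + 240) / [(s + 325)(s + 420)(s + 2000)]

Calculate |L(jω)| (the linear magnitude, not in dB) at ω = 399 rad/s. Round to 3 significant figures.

0.00611

At s = jω = j399:
zero (s+8): 8 + j399 → |·| = √(8²+399²) = √159265 ≈ 399.08, ∠ = arctan(399/8) ≈ 88.85°
zero (s+240): 240 + j399 → |·| = √(240²+399²) = √216801 ≈ 465.62, ∠ = arctan(399/240) ≈ 58.97°
pole (s+325): 325 + j399 → |·| = √(325²+399²) = √264826 ≈ 514.61, ∠ = arctan(399/325) ≈ 50.84°
pole (s+420): 420 + j399 → |·| = √(420²+399²) = √335601 ≈ 579.31, ∠ = arctan(399/420) ≈ 43.53°
pole (s+2000): 2000 + j399 → |·| = √(2000²+399²) = √4159201 ≈ 2039.4, ∠ = arctan(399/2000) ≈ 11.28°
|L| = 20 · 1.8582e+05 / 6.0798e+08 ≈ 0.0061127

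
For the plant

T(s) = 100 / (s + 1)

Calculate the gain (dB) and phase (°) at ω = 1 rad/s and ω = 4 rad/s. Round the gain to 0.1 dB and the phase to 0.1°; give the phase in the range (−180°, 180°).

ω = 1: 37.0 dB, -45.0°; ω = 4: 27.7 dB, -76.0°

At s = jω = j1:
pole (s+1): 1 + j1 → |·| = √(1²+1²) = √2 ≈ 1.4142, ∠ = arctan(1/1) ≈ 45.00°
|T| = 100 / 1.4142 ≈ 70.711
Gain = 20 log₁₀(70.711) ≈ 36.99 dB
∠T = 0.00° − 45.00° = -45.00°

At s = jω = j4:
pole (s+1): 1 + j4 → |·| = √(1²+4²) = √17 ≈ 4.1231, ∠ = arctan(4/1) ≈ 75.96°
|T| = 100 / 4.1231 ≈ 24.254
Gain = 20 log₁₀(24.254) ≈ 27.70 dB
∠T = 0.00° − 75.96° = -75.96°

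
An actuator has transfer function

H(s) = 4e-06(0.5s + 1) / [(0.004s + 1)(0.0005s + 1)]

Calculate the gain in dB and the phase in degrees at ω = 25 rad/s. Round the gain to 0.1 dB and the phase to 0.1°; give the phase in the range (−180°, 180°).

-86.0 dB, 79.0°

At ω = 25 rad/s:
zero (1 + j25·0.5) = 1 + j12.5 → |·| ≈ 12.54, ∠ ≈ 85.43°
pole (1 + j25·0.004) = 1 + j0.1 → |·| ≈ 1.005, ∠ ≈ 5.71°
pole (1 + j25·0.0005) = 1 + j0.0125 → |·| ≈ 1.0001, ∠ ≈ 0.72°
|H| = 4e-06 · 12.54 / (1.005 · 1.0001) ≈ 4.9905e-05
Gain = 20 log₁₀(4.9905e-05) ≈ -86.04 dB
∠H = (85.43°) − (5.71° + 0.72°) = 79.00°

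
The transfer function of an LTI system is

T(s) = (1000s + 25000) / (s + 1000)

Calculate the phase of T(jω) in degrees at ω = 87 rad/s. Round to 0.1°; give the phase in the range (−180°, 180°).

Substitute s = j87:
Numerator: 1000(j87) + 25000 = 25000 + j87000
Denominator: (j87) + 1000 = 1000 + j87
|N| = √(25000² + 87000²) ≈ 90521, ∠N ≈ 73.97°
|D| = √(1000² + 87²) ≈ 1003.8, ∠D ≈ 4.97°
∠T = 73.97° − 4.97° = 69.00°

69.0°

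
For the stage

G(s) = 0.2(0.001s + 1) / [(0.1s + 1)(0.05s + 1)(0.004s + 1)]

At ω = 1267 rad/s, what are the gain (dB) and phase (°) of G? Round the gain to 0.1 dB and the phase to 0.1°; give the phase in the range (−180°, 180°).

-102.2 dB, 154.2°

At ω = 1267 rad/s:
zero (1 + j1267·0.001) = 1 + j1.267 → |·| ≈ 1.6141, ∠ ≈ 51.72°
pole (1 + j1267·0.1) = 1 + j126.7 → |·| ≈ 126.7, ∠ ≈ 89.55°
pole (1 + j1267·0.05) = 1 + j63.35 → |·| ≈ 63.358, ∠ ≈ 89.10°
pole (1 + j1267·0.004) = 1 + j5.068 → |·| ≈ 5.1657, ∠ ≈ 78.84°
|G| = 0.2 · 1.6141 / (126.7 · 63.358 · 5.1657) ≈ 7.7849e-06
Gain = 20 log₁₀(7.7849e-06) ≈ -102.17 dB
∠G = (51.72°) − (89.55° + 89.10° + 78.84°) = -205.77° ≡ 154.23° (principal value)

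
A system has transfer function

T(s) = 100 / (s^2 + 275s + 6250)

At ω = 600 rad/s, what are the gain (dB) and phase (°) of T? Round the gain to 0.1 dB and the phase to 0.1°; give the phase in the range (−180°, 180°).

Substitute s = j600:
Numerator: 100 = 100 + j0
Denominator: (j600)^2 + 275(j600) + 6250 = -353750 + j165000
|N| = √(100² + 0²) ≈ 100, ∠N ≈ 0.00°
|D| = √(353750² + 165000²) ≈ 3.9034e+05, ∠D ≈ 154.99°
|T| = 100 / 3.9034e+05 ≈ 0.00025619
Gain = 20 log₁₀(0.00025619) ≈ -71.83 dB
∠T = 0.00° − 154.99° = -154.99°

-71.8 dB, -155.0°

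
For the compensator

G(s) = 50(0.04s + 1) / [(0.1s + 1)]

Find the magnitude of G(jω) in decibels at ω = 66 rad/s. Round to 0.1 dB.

26.5 dB

At ω = 66 rad/s:
zero (1 + j66·0.04) = 1 + j2.64 → |·| ≈ 2.823, ∠ ≈ 69.25°
pole (1 + j66·0.1) = 1 + j6.6 → |·| ≈ 6.6753, ∠ ≈ 81.38°
|G| = 50 · 2.823 / (6.6753) ≈ 21.145
Gain = 20 log₁₀(21.145) ≈ 26.50 dB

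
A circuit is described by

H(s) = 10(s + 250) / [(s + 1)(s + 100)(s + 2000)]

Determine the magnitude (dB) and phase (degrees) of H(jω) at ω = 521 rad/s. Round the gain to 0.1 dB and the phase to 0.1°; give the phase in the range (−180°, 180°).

-99.9 dB, -119.3°

At s = jω = j521:
zero (s+250): 250 + j521 → |·| = √(250²+521²) = √333941 ≈ 577.88, ∠ = arctan(521/250) ≈ 64.37°
pole (s+1): 1 + j521 → |·| = √(1²+521²) = √271442 ≈ 521, ∠ = arctan(521/1) ≈ 89.89°
pole (s+100): 100 + j521 → |·| = √(100²+521²) = √281441 ≈ 530.51, ∠ = arctan(521/100) ≈ 79.13°
pole (s+2000): 2000 + j521 → |·| = √(2000²+521²) = √4271441 ≈ 2066.7, ∠ = arctan(521/2000) ≈ 14.60°
|H| = 10 · 577.88 / 5.7123e+08 ≈ 1.0116e-05
Gain = 20 log₁₀(1.0116e-05) ≈ -99.90 dB
∠H = 64.37° − 183.62° = -119.25°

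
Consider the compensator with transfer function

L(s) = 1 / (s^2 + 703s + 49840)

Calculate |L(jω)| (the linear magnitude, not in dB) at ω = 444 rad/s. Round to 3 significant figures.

Substitute s = j444:
Numerator: 1 = 1 + j0
Denominator: (j444)^2 + 703(j444) + 49840 = -147296 + j312132
|N| = √(1² + 0²) ≈ 1, ∠N ≈ 0.00°
|D| = √(147296² + 312132²) ≈ 3.4514e+05, ∠D ≈ 115.26°
|L| = 1 / 3.4514e+05 ≈ 2.8974e-06

2.90e-06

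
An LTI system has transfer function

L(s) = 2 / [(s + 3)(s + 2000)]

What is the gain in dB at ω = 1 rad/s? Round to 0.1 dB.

-70.0 dB

At s = jω = j1:
pole (s+3): 3 + j1 → |·| = √(3²+1²) = √10 ≈ 3.1623, ∠ = arctan(1/3) ≈ 18.43°
pole (s+2000): 2000 + j1 → |·| = √(2000²+1²) = √4000001 ≈ 2000, ∠ = arctan(1/2000) ≈ 0.03°
|L| = 2 / 6324.6 ≈ 0.00031623
Gain = 20 log₁₀(0.00031623) ≈ -70.00 dB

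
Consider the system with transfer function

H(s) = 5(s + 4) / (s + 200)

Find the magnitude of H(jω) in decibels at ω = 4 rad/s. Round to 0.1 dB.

-17.0 dB

At s = jω = j4:
zero (s+4): 4 + j4 → |·| = √(4²+4²) = √32 ≈ 5.6569, ∠ = arctan(4/4) ≈ 45.00°
pole (s+200): 200 + j4 → |·| = √(200²+4²) = √40016 ≈ 200.04, ∠ = arctan(4/200) ≈ 1.15°
|H| = 5 · 5.6569 / 200.04 ≈ 0.14139
Gain = 20 log₁₀(0.14139) ≈ -16.99 dB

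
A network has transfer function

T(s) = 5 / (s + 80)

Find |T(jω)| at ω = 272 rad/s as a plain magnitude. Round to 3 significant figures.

0.0176

Substitute s = j272:
Numerator: 5 = 5 + j0
Denominator: (j272) + 80 = 80 + j272
|N| = √(5² + 0²) ≈ 5, ∠N ≈ 0.00°
|D| = √(80² + 272²) ≈ 283.52, ∠D ≈ 73.61°
|T| = 5 / 283.52 ≈ 0.017635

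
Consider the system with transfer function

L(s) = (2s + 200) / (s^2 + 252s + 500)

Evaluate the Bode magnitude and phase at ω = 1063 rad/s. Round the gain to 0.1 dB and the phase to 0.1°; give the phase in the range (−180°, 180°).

Substitute s = j1063:
Numerator: 2(j1063) + 200 = 200 + j2126
Denominator: (j1063)^2 + 252(j1063) + 500 = -1129469 + j267876
|N| = √(200² + 2126²) ≈ 2135.4, ∠N ≈ 84.63°
|D| = √(1129469² + 267876²) ≈ 1.1608e+06, ∠D ≈ 166.66°
|L| = 2135.4 / 1.1608e+06 ≈ 0.0018396
Gain = 20 log₁₀(0.0018396) ≈ -54.71 dB
∠L = 84.63° − 166.66° = -82.03°

-54.7 dB, -82.0°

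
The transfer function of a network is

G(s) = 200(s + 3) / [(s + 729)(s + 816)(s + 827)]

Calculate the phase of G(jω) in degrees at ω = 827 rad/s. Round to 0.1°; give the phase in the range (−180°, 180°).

-49.2°

At s = jω = j827:
zero (s+3): 3 + j827 → |·| = √(3²+827²) = √683938 ≈ 827.01, ∠ = arctan(827/3) ≈ 89.79°
pole (s+729): 729 + j827 → |·| = √(729²+827²) = √1215370 ≈ 1102.4, ∠ = arctan(827/729) ≈ 48.60°
pole (s+816): 816 + j827 → |·| = √(816²+827²) = √1349785 ≈ 1161.8, ∠ = arctan(827/816) ≈ 45.38°
pole (s+827): 827 + j827 → |·| = √(827²+827²) = √1367858 ≈ 1169.6, ∠ = arctan(827/827) ≈ 45.00°
∠G = 89.79° − 138.98° = -49.19°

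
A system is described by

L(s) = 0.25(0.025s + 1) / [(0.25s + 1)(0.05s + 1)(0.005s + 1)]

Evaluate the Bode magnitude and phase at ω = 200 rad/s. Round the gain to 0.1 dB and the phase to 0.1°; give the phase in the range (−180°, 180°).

At ω = 200 rad/s:
zero (1 + j200·0.025) = 1 + j5 → |·| ≈ 5.099, ∠ ≈ 78.69°
pole (1 + j200·0.25) = 1 + j50 → |·| ≈ 50.01, ∠ ≈ 88.85°
pole (1 + j200·0.05) = 1 + j10 → |·| ≈ 10.05, ∠ ≈ 84.29°
pole (1 + j200·0.005) = 1 + j1 → |·| ≈ 1.4142, ∠ ≈ 45.00°
|L| = 0.25 · 5.099 / (50.01 · 10.05 · 1.4142) ≈ 0.0017935
Gain = 20 log₁₀(0.0017935) ≈ -54.93 dB
∠L = (78.69°) − (88.85° + 84.29° + 45.00°) = -139.45°

-54.9 dB, -139.5°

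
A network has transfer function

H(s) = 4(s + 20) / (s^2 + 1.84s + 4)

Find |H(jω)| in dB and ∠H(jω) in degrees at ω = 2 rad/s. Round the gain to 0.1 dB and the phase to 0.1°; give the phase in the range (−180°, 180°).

26.8 dB, -84.3°

At s = jω = j2:
zero (s+20): 20 + j2 → |·| = √(20²+2²) = √404 ≈ 20.1, ∠ = arctan(2/20) ≈ 5.71°
quadratic: (j2)² + 1.84·j2 + 4 = 0 + j3.68 → |·| ≈ 3.68, ∠ ≈ 90.00°
|H| = 4 · 20.1 / 3.68 ≈ 21.848
Gain = 20 log₁₀(21.848) ≈ 26.79 dB
∠H = 5.71° − 90.00° = -84.29°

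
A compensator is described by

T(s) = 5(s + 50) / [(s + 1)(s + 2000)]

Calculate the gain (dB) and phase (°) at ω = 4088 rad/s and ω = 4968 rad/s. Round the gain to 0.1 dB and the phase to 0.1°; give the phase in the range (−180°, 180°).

ω = 4088: -59.2 dB, -64.6°; ω = 4968: -60.6 dB, -68.6°

At s = jω = j4088:
zero (s+50): 50 + j4088 → |·| = √(50²+4088²) = √16714244 ≈ 4088.3, ∠ = arctan(4088/50) ≈ 89.30°
pole (s+1): 1 + j4088 → |·| = √(1²+4088²) = √16711745 ≈ 4088, ∠ = arctan(4088/1) ≈ 89.99°
pole (s+2000): 2000 + j4088 → |·| = √(2000²+4088²) = √20711744 ≈ 4551, ∠ = arctan(4088/2000) ≈ 63.93°
|T| = 5 · 4088.3 / 1.8604e+07 ≈ 0.0010988
Gain = 20 log₁₀(0.0010988) ≈ -59.18 dB
∠T = 89.30° − 153.92° = -64.62°

At s = jω = j4968:
zero (s+50): 50 + j4968 → |·| = √(50²+4968²) = √24683524 ≈ 4968.3, ∠ = arctan(4968/50) ≈ 89.42°
pole (s+1): 1 + j4968 → |·| = √(1²+4968²) = √24681025 ≈ 4968, ∠ = arctan(4968/1) ≈ 89.99°
pole (s+2000): 2000 + j4968 → |·| = √(2000²+4968²) = √28681024 ≈ 5355.5, ∠ = arctan(4968/2000) ≈ 68.07°
|T| = 5 · 4968.3 / 2.6606e+07 ≈ 0.00093368
Gain = 20 log₁₀(0.00093368) ≈ -60.60 dB
∠T = 89.42° − 158.06° = -68.64°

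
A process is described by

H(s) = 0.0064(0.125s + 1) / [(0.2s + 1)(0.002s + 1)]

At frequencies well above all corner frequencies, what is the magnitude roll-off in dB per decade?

Each pole contributes −20 dB/decade at high frequency; each zero contributes +20 dB/decade.
Net: 1 zero(s) − 2 pole(s) → -20 dB/decade.

-20 dB/decade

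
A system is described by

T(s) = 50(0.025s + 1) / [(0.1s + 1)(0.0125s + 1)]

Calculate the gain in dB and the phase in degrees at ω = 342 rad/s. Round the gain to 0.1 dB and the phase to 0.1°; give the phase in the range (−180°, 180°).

At ω = 342 rad/s:
zero (1 + j342·0.025) = 1 + j8.55 → |·| ≈ 8.6083, ∠ ≈ 83.33°
pole (1 + j342·0.1) = 1 + j34.2 → |·| ≈ 34.215, ∠ ≈ 88.33°
pole (1 + j342·0.0125) = 1 + j4.275 → |·| ≈ 4.3904, ∠ ≈ 76.83°
|T| = 50 · 8.6083 / (34.215 · 4.3904) ≈ 2.8653
Gain = 20 log₁₀(2.8653) ≈ 9.14 dB
∠T = (83.33°) − (88.33° + 76.83°) = -81.83°

9.1 dB, -81.8°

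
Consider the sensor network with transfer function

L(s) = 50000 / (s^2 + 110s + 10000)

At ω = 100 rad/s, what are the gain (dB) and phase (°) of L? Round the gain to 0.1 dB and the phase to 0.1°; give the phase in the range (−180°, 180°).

13.2 dB, -90.0°

At s = jω = j100:
quadratic: (j100)² + 110·j100 + 10000 = 0 + j11000 → |·| ≈ 11000, ∠ ≈ 90.00°
|L| = 50000 / 11000 ≈ 4.5455
Gain = 20 log₁₀(4.5455) ≈ 13.15 dB
∠L = 0.00° − 90.00° = -90.00°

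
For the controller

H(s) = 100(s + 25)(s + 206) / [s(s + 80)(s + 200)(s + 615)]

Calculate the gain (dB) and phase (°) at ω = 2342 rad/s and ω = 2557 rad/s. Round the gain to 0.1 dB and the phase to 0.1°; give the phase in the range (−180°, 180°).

ω = 2342: -95.1 dB, -164.1°; ω = 2557: -96.6 dB, -165.4°

At s = jω = j2342:
zero (s+25): 25 + j2342 → |·| = √(25²+2342²) = √5485589 ≈ 2342.1, ∠ = arctan(2342/25) ≈ 89.39°
zero (s+206): 206 + j2342 → |·| = √(206²+2342²) = √5527400 ≈ 2351, ∠ = arctan(2342/206) ≈ 84.97°
pole (s+80): 80 + j2342 → |·| = √(80²+2342²) = √5491364 ≈ 2343.4, ∠ = arctan(2342/80) ≈ 88.04°
pole (s+200): 200 + j2342 → |·| = √(200²+2342²) = √5524964 ≈ 2350.5, ∠ = arctan(2342/200) ≈ 85.12°
pole (s+615): 615 + j2342 → |·| = √(615²+2342²) = √5863189 ≈ 2421.4, ∠ = arctan(2342/615) ≈ 75.29°
pole at origin: |s| = 2342, ∠ = 90.00° (in denominator)
|H| = 100 · 5.5063e+06 / 3.1236e+13 ≈ 1.7628e-05
Gain = 20 log₁₀(1.7628e-05) ≈ -95.08 dB
∠H = 174.36° − 338.45° = -164.09°

At s = jω = j2557:
zero (s+25): 25 + j2557 → |·| = √(25²+2557²) = √6538874 ≈ 2557.1, ∠ = arctan(2557/25) ≈ 89.44°
zero (s+206): 206 + j2557 → |·| = √(206²+2557²) = √6580685 ≈ 2565.3, ∠ = arctan(2557/206) ≈ 85.39°
pole (s+80): 80 + j2557 → |·| = √(80²+2557²) = √6544649 ≈ 2558.3, ∠ = arctan(2557/80) ≈ 88.21°
pole (s+200): 200 + j2557 → |·| = √(200²+2557²) = √6578249 ≈ 2564.8, ∠ = arctan(2557/200) ≈ 85.53°
pole (s+615): 615 + j2557 → |·| = √(615²+2557²) = √6916474 ≈ 2629.9, ∠ = arctan(2557/615) ≈ 76.48°
pole at origin: |s| = 2557, ∠ = 90.00° (in denominator)
|H| = 100 · 6.5597e+06 / 4.4124e+13 ≈ 1.4867e-05
Gain = 20 log₁₀(1.4867e-05) ≈ -96.56 dB
∠H = 174.83° − 340.22° = -165.39°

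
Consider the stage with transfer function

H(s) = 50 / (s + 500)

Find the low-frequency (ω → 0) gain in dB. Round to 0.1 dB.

-20.0 dB

H(0) = 50 / (500) = 0.1
20 log₁₀(0.1) ≈ -20.00 dB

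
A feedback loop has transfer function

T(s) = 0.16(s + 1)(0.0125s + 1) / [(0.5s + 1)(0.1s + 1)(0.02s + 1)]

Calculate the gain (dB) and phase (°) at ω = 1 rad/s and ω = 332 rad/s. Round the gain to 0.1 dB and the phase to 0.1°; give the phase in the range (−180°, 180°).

ω = 1: -13.9 dB, 12.3°; ω = 332: -44.3 dB, -93.1°

At ω = 1 rad/s:
zero (1 + j1·1) = 1 + j1 → |·| ≈ 1.4142, ∠ ≈ 45.00°
zero (1 + j1·0.0125) = 1 + j0.0125 → |·| ≈ 1.0001, ∠ ≈ 0.72°
pole (1 + j1·0.5) = 1 + j0.5 → |·| ≈ 1.118, ∠ ≈ 26.57°
pole (1 + j1·0.1) = 1 + j0.1 → |·| ≈ 1.005, ∠ ≈ 5.71°
pole (1 + j1·0.02) = 1 + j0.02 → |·| ≈ 1.0002, ∠ ≈ 1.15°
|T| = 0.16 · 1.4142 · 1.0001 / (1.118 · 1.005 · 1.0002) ≈ 0.20136
Gain = 20 log₁₀(0.20136) ≈ -13.92 dB
∠T = (45.00° + 0.72°) − (26.57° + 5.71° + 1.15°) = 12.29°

At ω = 332 rad/s:
zero (1 + j332·1) = 1 + j332 → |·| ≈ 332, ∠ ≈ 89.83°
zero (1 + j332·0.0125) = 1 + j4.15 → |·| ≈ 4.2688, ∠ ≈ 76.45°
pole (1 + j332·0.5) = 1 + j166 → |·| ≈ 166, ∠ ≈ 89.65°
pole (1 + j332·0.1) = 1 + j33.2 → |·| ≈ 33.215, ∠ ≈ 88.27°
pole (1 + j332·0.02) = 1 + j6.64 → |·| ≈ 6.7149, ∠ ≈ 81.44°
|T| = 0.16 · 332 · 4.2688 / (166 · 33.215 · 6.7149) ≈ 0.0061247
Gain = 20 log₁₀(0.0061247) ≈ -44.26 dB
∠T = (89.83° + 76.45°) − (89.65° + 88.27° + 81.44°) = -93.08°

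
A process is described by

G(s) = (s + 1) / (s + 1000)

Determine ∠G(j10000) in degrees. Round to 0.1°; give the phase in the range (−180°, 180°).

5.7°

At s = jω = j10000:
zero (s+1): 1 + j10000 → |·| = √(1²+10000²) = √100000001 ≈ 10000, ∠ = arctan(10000/1) ≈ 89.99°
pole (s+1000): 1000 + j10000 → |·| = √(1000²+10000²) = √101000000 ≈ 10050, ∠ = arctan(10000/1000) ≈ 84.29°
∠G = 89.99° − 84.29° = 5.70°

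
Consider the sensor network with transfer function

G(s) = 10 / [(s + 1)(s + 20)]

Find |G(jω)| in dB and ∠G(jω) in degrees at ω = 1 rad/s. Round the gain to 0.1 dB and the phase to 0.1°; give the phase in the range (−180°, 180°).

At s = jω = j1:
pole (s+1): 1 + j1 → |·| = √(1²+1²) = √2 ≈ 1.4142, ∠ = arctan(1/1) ≈ 45.00°
pole (s+20): 20 + j1 → |·| = √(20²+1²) = √401 ≈ 20.025, ∠ = arctan(1/20) ≈ 2.86°
|G| = 10 / 28.319 ≈ 0.35312
Gain = 20 log₁₀(0.35312) ≈ -9.04 dB
∠G = 0.00° − 47.86° = -47.86°

-9.0 dB, -47.9°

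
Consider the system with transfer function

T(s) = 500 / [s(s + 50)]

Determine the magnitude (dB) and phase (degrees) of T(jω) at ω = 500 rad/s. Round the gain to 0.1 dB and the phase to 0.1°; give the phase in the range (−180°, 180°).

-54.0 dB, -174.3°

At s = jω = j500:
pole (s+50): 50 + j500 → |·| = √(50²+500²) = √252500 ≈ 502.49, ∠ = arctan(500/50) ≈ 84.29°
pole at origin: |s| = 500, ∠ = 90.00° (in denominator)
|T| = 500 / 2.5124e+05 ≈ 0.0019901
Gain = 20 log₁₀(0.0019901) ≈ -54.02 dB
∠T = 0.00° − 174.29° = -174.29°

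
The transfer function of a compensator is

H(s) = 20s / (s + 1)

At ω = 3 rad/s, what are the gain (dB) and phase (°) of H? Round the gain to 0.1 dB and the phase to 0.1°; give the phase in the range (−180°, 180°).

At s = jω = j3:
zero at origin: s = j3 → |·| = 3, ∠ = 90.00°
pole (s+1): 1 + j3 → |·| = √(1²+3²) = √10 ≈ 3.1623, ∠ = arctan(3/1) ≈ 71.57°
|H| = 20 · 3 / 3.1623 ≈ 18.974
Gain = 20 log₁₀(18.974) ≈ 25.56 dB
∠H = 90.00° − 71.57° = 18.43°

25.6 dB, 18.4°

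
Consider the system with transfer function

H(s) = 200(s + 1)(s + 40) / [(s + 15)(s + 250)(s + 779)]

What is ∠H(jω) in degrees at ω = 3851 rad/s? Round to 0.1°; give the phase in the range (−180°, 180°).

-75.2°

At s = jω = j3851:
zero (s+1): 1 + j3851 → |·| = √(1²+3851²) = √14830202 ≈ 3851, ∠ = arctan(3851/1) ≈ 89.99°
zero (s+40): 40 + j3851 → |·| = √(40²+3851²) = √14831801 ≈ 3851.2, ∠ = arctan(3851/40) ≈ 89.40°
pole (s+15): 15 + j3851 → |·| = √(15²+3851²) = √14830426 ≈ 3851, ∠ = arctan(3851/15) ≈ 89.78°
pole (s+250): 250 + j3851 → |·| = √(250²+3851²) = √14892701 ≈ 3859.1, ∠ = arctan(3851/250) ≈ 86.29°
pole (s+779): 779 + j3851 → |·| = √(779²+3851²) = √15437042 ≈ 3929, ∠ = arctan(3851/779) ≈ 78.56°
∠H = 179.39° − 254.63° = -75.24°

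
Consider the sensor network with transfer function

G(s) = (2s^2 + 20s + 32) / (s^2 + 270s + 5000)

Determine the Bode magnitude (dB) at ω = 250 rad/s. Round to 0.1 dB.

3.0 dB

Substitute s = j250:
Numerator: 2(j250)^2 + 20(j250) + 32 = -124968 + j5000
Denominator: (j250)^2 + 270(j250) + 5000 = -57500 + j67500
|N| = √(124968² + 5000²) ≈ 1.2507e+05, ∠N ≈ 177.71°
|D| = √(57500² + 67500²) ≈ 88671, ∠D ≈ 130.43°
|G| = 1.2507e+05 / 88671 ≈ 1.4105
Gain = 20 log₁₀(1.4105) ≈ 2.99 dB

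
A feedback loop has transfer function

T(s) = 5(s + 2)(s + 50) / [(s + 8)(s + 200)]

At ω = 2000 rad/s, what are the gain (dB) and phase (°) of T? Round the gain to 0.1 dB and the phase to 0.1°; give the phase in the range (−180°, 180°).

At s = jω = j2000:
zero (s+2): 2 + j2000 → |·| = √(2²+2000²) = √4000004 ≈ 2000, ∠ = arctan(2000/2) ≈ 89.94°
zero (s+50): 50 + j2000 → |·| = √(50²+2000²) = √4002500 ≈ 2000.6, ∠ = arctan(2000/50) ≈ 88.57°
pole (s+8): 8 + j2000 → |·| = √(8²+2000²) = √4000064 ≈ 2000, ∠ = arctan(2000/8) ≈ 89.77°
pole (s+200): 200 + j2000 → |·| = √(200²+2000²) = √4040000 ≈ 2010, ∠ = arctan(2000/200) ≈ 84.29°
|T| = 5 · 4.0012e+06 / 4.02e+06 ≈ 4.9766
Gain = 20 log₁₀(4.9766) ≈ 13.94 dB
∠T = 178.51° − 174.06° = 4.45°

13.9 dB, 4.5°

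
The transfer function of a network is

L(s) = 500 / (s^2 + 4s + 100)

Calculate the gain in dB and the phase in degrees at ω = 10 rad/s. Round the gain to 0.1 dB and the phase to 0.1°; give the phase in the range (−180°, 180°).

21.9 dB, -90.0°

At s = jω = j10:
quadratic: (j10)² + 4·j10 + 100 = 0 + j40 → |·| ≈ 40, ∠ ≈ 90.00°
|L| = 500 / 40 ≈ 12.5
Gain = 20 log₁₀(12.5) ≈ 21.94 dB
∠L = 0.00° − 90.00° = -90.00°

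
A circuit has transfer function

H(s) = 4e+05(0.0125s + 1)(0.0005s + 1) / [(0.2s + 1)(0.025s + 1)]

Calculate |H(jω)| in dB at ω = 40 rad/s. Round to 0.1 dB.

At ω = 40 rad/s:
zero (1 + j40·0.0125) = 1 + j0.5 → |·| ≈ 1.118, ∠ ≈ 26.57°
zero (1 + j40·0.0005) = 1 + j0.02 → |·| ≈ 1.0002, ∠ ≈ 1.15°
pole (1 + j40·0.2) = 1 + j8 → |·| ≈ 8.0623, ∠ ≈ 82.87°
pole (1 + j40·0.025) = 1 + j1 → |·| ≈ 1.4142, ∠ ≈ 45.00°
|H| = 4e+05 · 1.118 · 1.0002 / (8.0623 · 1.4142) ≈ 39230
Gain = 20 log₁₀(39230) ≈ 91.87 dB

91.9 dB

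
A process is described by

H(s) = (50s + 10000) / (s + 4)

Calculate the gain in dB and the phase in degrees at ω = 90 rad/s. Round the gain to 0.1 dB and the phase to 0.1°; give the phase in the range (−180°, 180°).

41.7 dB, -63.2°

Substitute s = j90:
Numerator: 50(j90) + 10000 = 10000 + j4500
Denominator: (j90) + 4 = 4 + j90
|N| = √(10000² + 4500²) ≈ 10966, ∠N ≈ 24.23°
|D| = √(4² + 90²) ≈ 90.089, ∠D ≈ 87.46°
|H| = 10966 / 90.089 ≈ 121.72
Gain = 20 log₁₀(121.72) ≈ 41.71 dB
∠H = 24.23° − 87.46° = -63.23°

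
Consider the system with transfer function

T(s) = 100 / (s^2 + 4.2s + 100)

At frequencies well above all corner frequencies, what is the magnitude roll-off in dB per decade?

Each pole contributes −20 dB/decade at high frequency; each zero contributes +20 dB/decade.
Net: 0 zero(s) − 2 pole(s) → -40 dB/decade.

-40 dB/decade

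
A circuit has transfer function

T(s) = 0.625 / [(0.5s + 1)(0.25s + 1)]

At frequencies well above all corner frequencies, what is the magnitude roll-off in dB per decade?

Each pole contributes −20 dB/decade at high frequency; each zero contributes +20 dB/decade.
Net: 0 zero(s) − 2 pole(s) → -40 dB/decade.

-40 dB/decade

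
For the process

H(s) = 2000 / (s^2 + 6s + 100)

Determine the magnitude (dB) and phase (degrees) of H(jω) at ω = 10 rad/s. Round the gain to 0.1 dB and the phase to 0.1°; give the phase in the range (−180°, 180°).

At s = jω = j10:
quadratic: (j10)² + 6·j10 + 100 = 0 + j60 → |·| ≈ 60, ∠ ≈ 90.00°
|H| = 2000 / 60 ≈ 33.333
Gain = 20 log₁₀(33.333) ≈ 30.46 dB
∠H = 0.00° − 90.00° = -90.00°

30.5 dB, -90.0°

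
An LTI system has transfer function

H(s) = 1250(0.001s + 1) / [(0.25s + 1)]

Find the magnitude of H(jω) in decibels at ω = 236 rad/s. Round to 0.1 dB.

26.8 dB

At ω = 236 rad/s:
zero (1 + j236·0.001) = 1 + j0.236 → |·| ≈ 1.0275, ∠ ≈ 13.28°
pole (1 + j236·0.25) = 1 + j59 → |·| ≈ 59.008, ∠ ≈ 89.03°
|H| = 1250 · 1.0275 / (59.008) ≈ 21.766
Gain = 20 log₁₀(21.766) ≈ 26.76 dB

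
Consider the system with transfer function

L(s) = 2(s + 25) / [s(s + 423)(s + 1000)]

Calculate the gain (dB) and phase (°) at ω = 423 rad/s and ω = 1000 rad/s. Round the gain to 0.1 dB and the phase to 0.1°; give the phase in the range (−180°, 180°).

At s = jω = j423:
zero (s+25): 25 + j423 → |·| = √(25²+423²) = √179554 ≈ 423.74, ∠ = arctan(423/25) ≈ 86.62°
pole (s+423): 423 + j423 → |·| = √(423²+423²) = √357858 ≈ 598.21, ∠ = arctan(423/423) ≈ 45.00°
pole (s+1000): 1000 + j423 → |·| = √(1000²+423²) = √1178929 ≈ 1085.8, ∠ = arctan(423/1000) ≈ 22.93°
pole at origin: |s| = 423, ∠ = 90.00° (in denominator)
|L| = 2 · 423.74 / 2.7475e+08 ≈ 3.0845e-06
Gain = 20 log₁₀(3.0845e-06) ≈ -110.22 dB
∠L = 86.62° − 157.93° = -71.31°

At s = jω = j1000:
zero (s+25): 25 + j1000 → |·| = √(25²+1000²) = √1000625 ≈ 1000.3, ∠ = arctan(1000/25) ≈ 88.57°
pole (s+423): 423 + j1000 → |·| = √(423²+1000²) = √1178929 ≈ 1085.8, ∠ = arctan(1000/423) ≈ 67.07°
pole (s+1000): 1000 + j1000 → |·| = √(1000²+1000²) = √2000000 ≈ 1414.2, ∠ = arctan(1000/1000) ≈ 45.00°
pole at origin: |s| = 1000, ∠ = 90.00° (in denominator)
|L| = 2 · 1000.3 / 1.5355e+09 ≈ 1.3029e-06
Gain = 20 log₁₀(1.3029e-06) ≈ -117.70 dB
∠L = 88.57° − 202.07° = -113.50°

ω = 423: -110.2 dB, -71.3°; ω = 1000: -117.7 dB, -113.5°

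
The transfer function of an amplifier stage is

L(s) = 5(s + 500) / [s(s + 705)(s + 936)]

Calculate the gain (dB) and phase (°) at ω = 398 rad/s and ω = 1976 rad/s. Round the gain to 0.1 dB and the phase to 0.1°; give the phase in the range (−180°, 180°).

ω = 398: -100.2 dB, -104.0°; ω = 1976: -119.0 dB, -149.2°

At s = jω = j398:
zero (s+500): 500 + j398 → |·| = √(500²+398²) = √408404 ≈ 639.06, ∠ = arctan(398/500) ≈ 38.52°
pole (s+705): 705 + j398 → |·| = √(705²+398²) = √655429 ≈ 809.59, ∠ = arctan(398/705) ≈ 29.45°
pole (s+936): 936 + j398 → |·| = √(936²+398²) = √1034500 ≈ 1017.1, ∠ = arctan(398/936) ≈ 23.04°
pole at origin: |s| = 398, ∠ = 90.00° (in denominator)
|L| = 5 · 639.06 / 3.2773e+08 ≈ 9.7498e-06
Gain = 20 log₁₀(9.7498e-06) ≈ -100.22 dB
∠L = 38.52° − 142.49° = -103.97°

At s = jω = j1976:
zero (s+500): 500 + j1976 → |·| = √(500²+1976²) = √4154576 ≈ 2038.3, ∠ = arctan(1976/500) ≈ 75.80°
pole (s+705): 705 + j1976 → |·| = √(705²+1976²) = √4401601 ≈ 2098, ∠ = arctan(1976/705) ≈ 70.36°
pole (s+936): 936 + j1976 → |·| = √(936²+1976²) = √4780672 ≈ 2186.5, ∠ = arctan(1976/936) ≈ 64.65°
pole at origin: |s| = 1976, ∠ = 90.00° (in denominator)
|L| = 5 · 2038.3 / 9.0645e+09 ≈ 1.1243e-06
Gain = 20 log₁₀(1.1243e-06) ≈ -118.98 dB
∠L = 75.80° − 225.01° = -149.21°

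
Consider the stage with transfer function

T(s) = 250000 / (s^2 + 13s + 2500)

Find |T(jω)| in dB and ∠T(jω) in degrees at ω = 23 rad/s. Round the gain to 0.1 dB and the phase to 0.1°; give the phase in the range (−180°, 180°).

At s = jω = j23:
quadratic: (j23)² + 13·j23 + 2500 = 1971 + j299 → |·| ≈ 1993.6, ∠ ≈ 8.63°
|T| = 250000 / 1993.6 ≈ 125.4
Gain = 20 log₁₀(125.4) ≈ 41.97 dB
∠T = 0.00° − 8.63° = -8.63°

42.0 dB, -8.6°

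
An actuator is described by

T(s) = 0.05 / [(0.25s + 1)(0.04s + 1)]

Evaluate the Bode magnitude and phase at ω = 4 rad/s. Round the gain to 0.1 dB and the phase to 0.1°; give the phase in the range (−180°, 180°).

-29.1 dB, -54.1°

At ω = 4 rad/s:
pole (1 + j4·0.25) = 1 + j1 → |·| ≈ 1.4142, ∠ ≈ 45.00°
pole (1 + j4·0.04) = 1 + j0.16 → |·| ≈ 1.0127, ∠ ≈ 9.09°
|T| = 0.05 · 1 / (1.4142 · 1.0127) ≈ 0.034912
Gain = 20 log₁₀(0.034912) ≈ -29.14 dB
∠T = (0°) − (45.00° + 9.09°) = -54.09°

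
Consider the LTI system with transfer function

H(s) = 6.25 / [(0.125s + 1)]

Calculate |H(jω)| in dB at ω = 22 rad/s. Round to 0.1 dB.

6.6 dB

At ω = 22 rad/s:
pole (1 + j22·0.125) = 1 + j2.75 → |·| ≈ 2.9262, ∠ ≈ 70.02°
|H| = 6.25 · 1 / (2.9262) ≈ 2.1359
Gain = 20 log₁₀(2.1359) ≈ 6.59 dB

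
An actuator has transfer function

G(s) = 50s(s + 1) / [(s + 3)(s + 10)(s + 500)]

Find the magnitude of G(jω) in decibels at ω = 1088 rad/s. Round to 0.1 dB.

At s = jω = j1088:
zero (s+1): 1 + j1088 → |·| = √(1²+1088²) = √1183745 ≈ 1088, ∠ = arctan(1088/1) ≈ 89.95°
zero at origin: s = j1088 → |·| = 1088, ∠ = 90.00°
pole (s+3): 3 + j1088 → |·| = √(3²+1088²) = √1183753 ≈ 1088, ∠ = arctan(1088/3) ≈ 89.84°
pole (s+10): 10 + j1088 → |·| = √(10²+1088²) = √1183844 ≈ 1088, ∠ = arctan(1088/10) ≈ 89.47°
pole (s+500): 500 + j1088 → |·| = √(500²+1088²) = √1433744 ≈ 1197.4, ∠ = arctan(1088/500) ≈ 65.32°
|G| = 50 · 1.1837e+06 / 1.4174e+09 ≈ 0.041756
Gain = 20 log₁₀(0.041756) ≈ -27.59 dB

-27.6 dB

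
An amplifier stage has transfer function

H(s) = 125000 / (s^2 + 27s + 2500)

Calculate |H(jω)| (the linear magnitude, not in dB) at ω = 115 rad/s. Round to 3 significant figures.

At s = jω = j115:
quadratic: (j115)² + 27·j115 + 2500 = -10725 + j3105 → |·| ≈ 11165, ∠ ≈ 163.85°
|H| = 125000 / 11165 ≈ 11.196

11.2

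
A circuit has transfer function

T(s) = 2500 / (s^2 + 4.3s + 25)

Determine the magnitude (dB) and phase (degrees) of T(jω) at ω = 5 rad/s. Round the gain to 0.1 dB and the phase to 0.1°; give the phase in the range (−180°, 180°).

41.3 dB, -90.0°

At s = jω = j5:
quadratic: (j5)² + 4.3·j5 + 25 = 0 + j21.5 → |·| ≈ 21.5, ∠ ≈ 90.00°
|T| = 2500 / 21.5 ≈ 116.28
Gain = 20 log₁₀(116.28) ≈ 41.31 dB
∠T = 0.00° − 90.00° = -90.00°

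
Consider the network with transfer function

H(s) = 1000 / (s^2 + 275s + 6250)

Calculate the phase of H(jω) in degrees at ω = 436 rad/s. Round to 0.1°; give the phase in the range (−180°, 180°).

Substitute s = j436:
Numerator: 1000 = 1000 + j0
Denominator: (j436)^2 + 275(j436) + 6250 = -183846 + j119900
|N| = √(1000² + 0²) ≈ 1000, ∠N ≈ 0.00°
|D| = √(183846² + 119900²) ≈ 2.1949e+05, ∠D ≈ 146.89°
∠H = 0.00° − 146.89° = -146.89°

-146.9°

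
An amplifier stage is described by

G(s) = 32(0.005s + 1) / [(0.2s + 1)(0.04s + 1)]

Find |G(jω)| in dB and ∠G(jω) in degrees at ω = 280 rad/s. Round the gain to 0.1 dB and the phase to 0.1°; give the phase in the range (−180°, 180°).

At ω = 280 rad/s:
zero (1 + j280·0.005) = 1 + j1.4 → |·| ≈ 1.7205, ∠ ≈ 54.46°
pole (1 + j280·0.2) = 1 + j56 → |·| ≈ 56.009, ∠ ≈ 88.98°
pole (1 + j280·0.04) = 1 + j11.2 → |·| ≈ 11.245, ∠ ≈ 84.90°
|G| = 32 · 1.7205 / (56.009 · 11.245) ≈ 0.087415
Gain = 20 log₁₀(0.087415) ≈ -21.17 dB
∠G = (54.46°) − (88.98° + 84.90°) = -119.42°

-21.2 dB, -119.4°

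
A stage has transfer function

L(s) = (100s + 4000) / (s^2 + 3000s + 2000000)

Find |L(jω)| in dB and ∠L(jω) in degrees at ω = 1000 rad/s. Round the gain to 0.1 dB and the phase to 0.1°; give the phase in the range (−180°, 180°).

-30.0 dB, 16.1°

Substitute s = j1000:
Numerator: 100(j1000) + 4000 = 4000 + j100000
Denominator: (j1000)^2 + 3000(j1000) + 2000000 = 1000000 + j3000000
|N| = √(4000² + 100000²) ≈ 1.0008e+05, ∠N ≈ 87.71°
|D| = √(1000000² + 3000000²) ≈ 3.1623e+06, ∠D ≈ 71.57°
|L| = 1.0008e+05 / 3.1623e+06 ≈ 0.031648
Gain = 20 log₁₀(0.031648) ≈ -29.99 dB
∠L = 87.71° − 71.57° = 16.14°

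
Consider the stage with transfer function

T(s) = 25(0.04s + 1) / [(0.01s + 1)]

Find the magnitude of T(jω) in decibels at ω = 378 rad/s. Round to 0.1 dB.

At ω = 378 rad/s:
zero (1 + j378·0.04) = 1 + j15.12 → |·| ≈ 15.153, ∠ ≈ 86.22°
pole (1 + j378·0.01) = 1 + j3.78 → |·| ≈ 3.91, ∠ ≈ 75.18°
|T| = 25 · 15.153 / (3.91) ≈ 96.886
Gain = 20 log₁₀(96.886) ≈ 39.73 dB

39.7 dB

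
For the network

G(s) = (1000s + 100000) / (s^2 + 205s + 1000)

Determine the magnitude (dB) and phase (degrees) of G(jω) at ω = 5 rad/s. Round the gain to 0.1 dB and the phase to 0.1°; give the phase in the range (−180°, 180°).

Substitute s = j5:
Numerator: 1000(j5) + 100000 = 100000 + j5000
Denominator: (j5)^2 + 205(j5) + 1000 = 975 + j1025
|N| = √(100000² + 5000²) ≈ 1.0012e+05, ∠N ≈ 2.86°
|D| = √(975² + 1025²) ≈ 1414.7, ∠D ≈ 46.43°
|G| = 1.0012e+05 / 1414.7 ≈ 70.771
Gain = 20 log₁₀(70.771) ≈ 37.00 dB
∠G = 2.86° − 46.43° = -43.57°

37.0 dB, -43.6°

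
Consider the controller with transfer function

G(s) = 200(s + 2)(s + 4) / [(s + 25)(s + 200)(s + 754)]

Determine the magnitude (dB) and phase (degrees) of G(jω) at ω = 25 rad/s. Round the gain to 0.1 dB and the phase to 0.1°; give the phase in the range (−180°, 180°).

-32.5 dB, 112.3°

At s = jω = j25:
zero (s+2): 2 + j25 → |·| = √(2²+25²) = √629 ≈ 25.08, ∠ = arctan(25/2) ≈ 85.43°
zero (s+4): 4 + j25 → |·| = √(4²+25²) = √641 ≈ 25.318, ∠ = arctan(25/4) ≈ 80.91°
pole (s+25): 25 + j25 → |·| = √(25²+25²) = √1250 ≈ 35.355, ∠ = arctan(25/25) ≈ 45.00°
pole (s+200): 200 + j25 → |·| = √(200²+25²) = √40625 ≈ 201.56, ∠ = arctan(25/200) ≈ 7.13°
pole (s+754): 754 + j25 → |·| = √(754²+25²) = √569141 ≈ 754.41, ∠ = arctan(25/754) ≈ 1.90°
|G| = 200 · 634.98 / 5.376e+06 ≈ 0.023623
Gain = 20 log₁₀(0.023623) ≈ -32.53 dB
∠G = 166.34° − 54.03° = 112.31°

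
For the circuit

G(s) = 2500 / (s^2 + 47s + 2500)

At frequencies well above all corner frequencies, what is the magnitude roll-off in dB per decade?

-40 dB/decade

Each pole contributes −20 dB/decade at high frequency; each zero contributes +20 dB/decade.
Net: 0 zero(s) − 2 pole(s) → -40 dB/decade.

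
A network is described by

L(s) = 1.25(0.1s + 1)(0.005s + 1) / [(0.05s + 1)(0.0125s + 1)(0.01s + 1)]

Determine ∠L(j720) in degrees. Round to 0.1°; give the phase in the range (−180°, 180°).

-90.5°

At ω = 720 rad/s:
zero (1 + j720·0.1) = 1 + j72 → |·| ≈ 72.007, ∠ ≈ 89.20°
zero (1 + j720·0.005) = 1 + j3.6 → |·| ≈ 3.7363, ∠ ≈ 74.48°
pole (1 + j720·0.05) = 1 + j36 → |·| ≈ 36.014, ∠ ≈ 88.41°
pole (1 + j720·0.0125) = 1 + j9 → |·| ≈ 9.0554, ∠ ≈ 83.66°
pole (1 + j720·0.01) = 1 + j7.2 → |·| ≈ 7.2691, ∠ ≈ 82.09°
∠L = (89.20° + 74.48°) − (88.41° + 83.66° + 82.09°) = -90.48°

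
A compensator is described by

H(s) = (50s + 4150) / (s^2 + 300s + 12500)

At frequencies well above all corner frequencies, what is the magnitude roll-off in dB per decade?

Each pole contributes −20 dB/decade at high frequency; each zero contributes +20 dB/decade.
Net: 1 zero(s) − 2 pole(s) → -20 dB/decade.

-20 dB/decade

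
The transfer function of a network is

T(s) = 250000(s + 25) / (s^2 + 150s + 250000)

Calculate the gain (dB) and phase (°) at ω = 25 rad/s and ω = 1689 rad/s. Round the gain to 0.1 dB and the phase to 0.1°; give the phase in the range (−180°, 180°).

ω = 25: 31.0 dB, 44.1°; ω = 1689: 44.2 dB, -85.3°

At s = jω = j25:
zero (s+25): 25 + j25 → |·| = √(25²+25²) = √1250 ≈ 35.355, ∠ = arctan(25/25) ≈ 45.00°
quadratic: (j25)² + 150·j25 + 250000 = 249375 + j3750 → |·| ≈ 2.494e+05, ∠ ≈ 0.86°
|T| = 250000 · 35.355 / 2.494e+05 ≈ 35.44
Gain = 20 log₁₀(35.44) ≈ 30.99 dB
∠T = 45.00° − 0.86° = 44.14°

At s = jω = j1689:
zero (s+25): 25 + j1689 → |·| = √(25²+1689²) = √2853346 ≈ 1689.2, ∠ = arctan(1689/25) ≈ 89.15°
quadratic: (j1689)² + 150·j1689 + 250000 = -2602721 + j253350 → |·| ≈ 2.615e+06, ∠ ≈ 174.44°
|T| = 250000 · 1689.2 / 2.615e+06 ≈ 161.49
Gain = 20 log₁₀(161.49) ≈ 44.16 dB
∠T = 89.15° − 174.44° = -85.29°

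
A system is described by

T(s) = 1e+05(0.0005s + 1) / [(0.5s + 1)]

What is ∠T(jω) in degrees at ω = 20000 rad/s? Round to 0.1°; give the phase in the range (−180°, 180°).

At ω = 20000 rad/s:
zero (1 + j20000·0.0005) = 1 + j10 → |·| ≈ 10.05, ∠ ≈ 84.29°
pole (1 + j20000·0.5) = 1 + j10000 → |·| ≈ 10000, ∠ ≈ 89.99°
∠T = (84.29°) − (89.99°) = -5.70°

-5.7°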